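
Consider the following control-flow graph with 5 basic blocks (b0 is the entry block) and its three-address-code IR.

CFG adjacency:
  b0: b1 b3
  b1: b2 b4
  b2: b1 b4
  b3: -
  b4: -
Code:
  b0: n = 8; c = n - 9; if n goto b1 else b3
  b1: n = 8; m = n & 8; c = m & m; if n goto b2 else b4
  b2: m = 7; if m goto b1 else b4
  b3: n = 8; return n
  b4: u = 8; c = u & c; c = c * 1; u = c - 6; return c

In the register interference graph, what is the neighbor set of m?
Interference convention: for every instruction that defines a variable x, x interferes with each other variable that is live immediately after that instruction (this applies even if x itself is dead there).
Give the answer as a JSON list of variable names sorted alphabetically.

Answer: ["c", "n"]

Working:
Block summaries:
  b0: def={c,n} ue=∅
  b1: def={c,m,n} ue=∅
  b2: def={m} ue=∅
  b3: def={n} ue=∅
  b4: def={c,u} ue={c}

Liveness:
  b0: in=∅ out=∅
  b1: in=∅ out={c}
  b2: in={c} out={c}
  b3: in=∅ out=∅
  b4: in={c} out=∅

Interfere edges:
  c — {m,n,u}
  m — {c,n}
  n — {c,m}
  u — {c}

N(m) = ["c", "n"]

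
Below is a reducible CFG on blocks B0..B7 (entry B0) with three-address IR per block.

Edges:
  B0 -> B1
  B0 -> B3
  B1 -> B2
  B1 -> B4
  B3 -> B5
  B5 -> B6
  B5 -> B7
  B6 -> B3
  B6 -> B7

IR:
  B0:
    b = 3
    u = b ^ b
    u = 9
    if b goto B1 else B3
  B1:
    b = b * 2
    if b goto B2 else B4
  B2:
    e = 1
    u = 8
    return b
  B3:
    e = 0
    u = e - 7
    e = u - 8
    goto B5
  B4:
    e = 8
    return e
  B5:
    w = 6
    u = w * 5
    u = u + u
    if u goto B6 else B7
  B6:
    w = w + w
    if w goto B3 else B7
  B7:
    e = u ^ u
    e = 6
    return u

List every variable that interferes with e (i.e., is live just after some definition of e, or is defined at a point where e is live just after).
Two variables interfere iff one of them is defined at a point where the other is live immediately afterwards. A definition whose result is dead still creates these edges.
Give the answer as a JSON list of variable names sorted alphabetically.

Per-block:
  B0: {b,u} / ∅
  B1: {b} / {b}
  B2: {e,u} / {b}
  B3: {e,u} / ∅
  B4: {e} / ∅
  B5: {u,w} / ∅
  B6: {w} / {w}
  B7: {e} / {u}

Liveness:
  B0 li=∅ lo={b}
  B1 li={b} lo={b}
  B2 li={b} lo=∅
  B3 li=∅ lo=∅
  B4 li=∅ lo=∅
  B5 li=∅ lo={u,w}
  B6 li={u,w} lo={u}
  B7 li={u} lo=∅

Conflict graph:
  b: {e,u}
  e: {b,u}
  u: {b,e,w}
  w: {u}

N(e) = ["b", "u"]

Answer: ["b", "u"]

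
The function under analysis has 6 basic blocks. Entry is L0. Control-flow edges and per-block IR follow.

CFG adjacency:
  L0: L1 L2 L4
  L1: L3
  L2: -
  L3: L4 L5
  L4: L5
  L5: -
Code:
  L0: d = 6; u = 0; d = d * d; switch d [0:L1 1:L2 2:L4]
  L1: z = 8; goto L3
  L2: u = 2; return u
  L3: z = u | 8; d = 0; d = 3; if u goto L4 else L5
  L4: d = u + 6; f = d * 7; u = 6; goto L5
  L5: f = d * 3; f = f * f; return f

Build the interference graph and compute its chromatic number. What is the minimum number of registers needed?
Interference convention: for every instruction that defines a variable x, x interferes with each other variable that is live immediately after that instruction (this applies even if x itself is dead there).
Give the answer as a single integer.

Answer: 2

Derivation:
Per-block:
  L0 def {d,u} use ∅
  L1 def {z} use ∅
  L2 def {u} use ∅
  L3 def {d,z} use {u}
  L4 def {d,f,u} use {u}
  L5 def {f} use {d}

Live sets:
  L0: in=∅ out={u}
  L1: in={u} out={u}
  L2: in=∅ out=∅
  L3: in={u} out={d,u}
  L4: in={u} out={d}
  L5: in={d} out=∅

Conflict graph:
  d↔{f,u}
  f↔{d}
  u↔{d,z}
  z↔{u}

Registers:
  clique {d,f} ⇒ need ≥ 2
  assign d→R0 f→R1 u→R1 z→R0 — no edge inside a register ⇒ χ ≤ 2
  χ = 2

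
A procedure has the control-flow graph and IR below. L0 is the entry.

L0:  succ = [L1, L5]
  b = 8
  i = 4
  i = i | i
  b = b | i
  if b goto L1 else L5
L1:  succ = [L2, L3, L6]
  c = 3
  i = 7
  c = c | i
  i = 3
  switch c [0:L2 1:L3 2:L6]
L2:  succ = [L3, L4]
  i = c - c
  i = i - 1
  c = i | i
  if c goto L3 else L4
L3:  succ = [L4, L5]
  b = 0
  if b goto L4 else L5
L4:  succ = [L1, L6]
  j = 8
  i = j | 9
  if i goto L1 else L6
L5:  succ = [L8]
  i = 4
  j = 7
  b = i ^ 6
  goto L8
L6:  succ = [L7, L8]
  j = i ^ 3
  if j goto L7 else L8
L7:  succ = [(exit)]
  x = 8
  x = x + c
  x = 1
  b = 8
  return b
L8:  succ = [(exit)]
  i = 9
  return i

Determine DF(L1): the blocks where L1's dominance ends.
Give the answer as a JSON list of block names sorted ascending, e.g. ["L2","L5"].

Answer: ["L1", "L5", "L8"]

Analysis:
idom tree: L1←L0 L2←L1 L3←L1 L4←L1 L5←L0 L6←L1 L7←L6 L8←L0
Dom∩ at merges:
  L1: preds {L0,L4}: {L0} ∩ {L0,L1,L4} = {L0}; idom=L0
  L3: preds {L1,L2}: {L0,L1} ∩ {L0,L1,L2} = {L0,L1}; idom=L1
  L4: preds {L2,L3}: {L0,L1,L2} ∩ {L0,L1,L3} = {L0,L1}; idom=L1
  L5: preds {L0,L3}: {L0} ∩ {L0,L1,L3} = {L0}; idom=L0
  L6: preds {L1,L4}: {L0,L1} ∩ {L0,L1,L4} = {L0,L1}; idom=L1
  L8: preds {L5,L6}: {L0,L5} ∩ {L0,L1,L6} = {L0}; idom=L0

DF walk-up:
  L1←L0: walk · to L0
  L1←L4: walk L4→L1 to L0
  L3←L1: walk · to L1
  L3←L2: walk L2 to L1
  L4←L2: walk L2 to L1
  L4←L3: walk L3 to L1
  L5←L0: walk · to L0
  L5←L3: walk L3→L1 to L0
  L6←L1: walk · to L1
  L6←L4: walk L4 to L1
  L8←L5: walk L5 to L0
  L8←L6: walk L6→L1 to L0
  L0 → ∅
  L1 → {L1,L5,L8}
  L2 → {L3,L4}
  L3 → {L4,L5}
  L4 → {L1,L6}
  L5 → {L8}
  L6 → {L8}
  L7 → ∅
  L8 → ∅

DF(L1) = ["L1", "L5", "L8"]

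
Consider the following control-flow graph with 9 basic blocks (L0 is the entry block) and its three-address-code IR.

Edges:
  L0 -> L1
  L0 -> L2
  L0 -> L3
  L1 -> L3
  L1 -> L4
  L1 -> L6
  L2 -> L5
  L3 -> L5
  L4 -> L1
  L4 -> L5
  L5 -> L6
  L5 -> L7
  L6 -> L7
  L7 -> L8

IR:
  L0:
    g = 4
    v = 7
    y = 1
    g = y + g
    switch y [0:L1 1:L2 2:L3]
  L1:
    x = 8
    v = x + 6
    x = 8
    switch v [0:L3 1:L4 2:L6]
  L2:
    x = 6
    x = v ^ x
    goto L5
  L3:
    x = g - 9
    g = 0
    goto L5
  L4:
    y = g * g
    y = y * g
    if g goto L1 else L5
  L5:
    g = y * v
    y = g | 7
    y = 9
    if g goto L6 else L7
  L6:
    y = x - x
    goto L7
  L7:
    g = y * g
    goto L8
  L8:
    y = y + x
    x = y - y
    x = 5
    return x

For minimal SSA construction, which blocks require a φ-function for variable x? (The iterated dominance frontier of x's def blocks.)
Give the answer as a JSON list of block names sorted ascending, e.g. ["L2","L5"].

Answer: ["L1", "L3", "L5", "L6", "L7"]

Working:
idom tree: L1←L0 L2←L0 L3←L0 L4←L1 L5←L0 L6←L0 L7←L0 L8←L7
Join-block Dom:
  L1: preds {L0,L4}: {L0} ∩ {L0,L1,L4} = {L0}; idom=L0
  L3: preds {L0,L1}: {L0} ∩ {L0,L1} = {L0}; idom=L0
  L5: preds {L2,L3,L4}: {L0,L2} ∩ {L0,L3} ∩ {L0,L1,L4} = {L0}; idom=L0
  L6: preds {L1,L5}: {L0,L1} ∩ {L0,L5} = {L0}; idom=L0
  L7: preds {L5,L6}: {L0,L5} ∩ {L0,L6} = {L0}; idom=L0

Frontier:
  L1←L0: walk · to L0
  L1←L4: walk L4→L1 to L0
  L3←L0: walk · to L0
  L3←L1: walk L1 to L0
  L5←L2: walk L2 to L0
  L5←L3: walk L3 to L0
  L5←L4: walk L4→L1 to L0
  L6←L1: walk L1 to L0
  L6←L5: walk L5 to L0
  L7←L5: walk L5 to L0
  L7←L6: walk L6 to L0
  DF(L0)=∅
  DF(L1)={L1,L3,L5,L6}
  DF(L2)={L5}
  DF(L3)={L5}
  DF(L4)={L1,L5}
  DF(L5)={L6,L7}
  DF(L6)={L7}
  DF(L7)=∅
  DF(L8)=∅

φ for x: defs {L1,L2,L3,L8}
  DF⁺ = {L1,L3,L5,L6,L7}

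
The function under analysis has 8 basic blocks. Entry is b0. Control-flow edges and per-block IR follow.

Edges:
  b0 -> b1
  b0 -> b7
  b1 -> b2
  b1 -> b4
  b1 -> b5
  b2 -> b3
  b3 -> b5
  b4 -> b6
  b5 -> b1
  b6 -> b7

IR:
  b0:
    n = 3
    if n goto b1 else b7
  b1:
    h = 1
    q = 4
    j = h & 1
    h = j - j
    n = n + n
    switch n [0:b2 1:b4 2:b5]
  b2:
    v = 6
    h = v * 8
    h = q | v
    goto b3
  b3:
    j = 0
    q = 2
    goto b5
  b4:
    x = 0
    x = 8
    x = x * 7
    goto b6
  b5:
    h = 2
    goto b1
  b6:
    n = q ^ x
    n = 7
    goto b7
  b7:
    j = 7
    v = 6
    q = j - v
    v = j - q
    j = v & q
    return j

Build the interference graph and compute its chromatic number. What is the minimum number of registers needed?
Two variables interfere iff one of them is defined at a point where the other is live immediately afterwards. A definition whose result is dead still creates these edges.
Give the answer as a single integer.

def/use:
  b0: def={n} ue=∅
  b1: def={h,j,n,q} ue={n}
  b2: def={h,v} ue={q}
  b3: def={j,q} ue=∅
  b4: def={x} ue=∅
  b5: def={h} ue=∅
  b6: def={n} ue={q,x}
  b7: def={j,q,v} ue=∅

Backward fixpoint:
  live b0: ∅→{n}
  live b1: {n}→{n,q}
  live b2: {n,q}→{n}
  live b3: {n}→{n}
  live b4: {q}→{q,x}
  live b5: {n}→{n}
  live b6: {q,x}→∅
  live b7: ∅→∅

Conflict graph:
  h — {n,q,v}
  j — {n,q,v}
  n — {h,j,q,v}
  q — {h,j,n,v,x}
  v — {h,j,n,q}
  x — {q}

Colouring:
  lower bound: {h,n,q,v} mutually conflict ⇒ χ ≥ 4
  4-colouring: R0={q}  R1={n,x}  R2={v}  R3={h,j}
  χ = 4

Answer: 4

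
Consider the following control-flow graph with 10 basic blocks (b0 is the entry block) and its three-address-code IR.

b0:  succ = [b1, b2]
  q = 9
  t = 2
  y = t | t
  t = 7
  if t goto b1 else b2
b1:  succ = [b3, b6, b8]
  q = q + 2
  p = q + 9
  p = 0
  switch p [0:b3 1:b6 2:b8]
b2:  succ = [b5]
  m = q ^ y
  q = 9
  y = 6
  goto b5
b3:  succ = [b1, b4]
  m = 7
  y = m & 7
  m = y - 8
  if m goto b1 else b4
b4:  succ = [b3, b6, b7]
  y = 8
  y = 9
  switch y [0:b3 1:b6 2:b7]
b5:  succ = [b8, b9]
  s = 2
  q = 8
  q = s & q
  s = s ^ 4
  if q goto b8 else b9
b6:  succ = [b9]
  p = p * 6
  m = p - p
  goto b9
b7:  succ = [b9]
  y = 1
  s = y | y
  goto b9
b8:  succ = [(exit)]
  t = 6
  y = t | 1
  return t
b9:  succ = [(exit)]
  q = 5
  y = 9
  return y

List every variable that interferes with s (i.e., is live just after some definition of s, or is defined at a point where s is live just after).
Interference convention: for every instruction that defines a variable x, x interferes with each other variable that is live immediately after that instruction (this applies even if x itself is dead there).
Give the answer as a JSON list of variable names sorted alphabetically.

Block summaries:
  b0 def {q,t,y} use ∅
  b1 def {p,q} use {q}
  b2 def {m,q,y} use {q,y}
  b3 def {m,y} use ∅
  b4 def {y} use ∅
  b5 def {q,s} use ∅
  b6 def {m,p} use {p}
  b7 def {s,y} use ∅
  b8 def {t,y} use ∅
  b9 def {q,y} use ∅

Live sets:
  live b0: ∅→{q,y}
  live b1: {q}→{p,q}
  live b2: {q,y}→∅
  live b3: {p,q}→{p,q}
  live b4: {p,q}→{p,q}
  live b5: ∅→∅
  live b6: {p}→∅
  live b7: ∅→∅
  live b8: ∅→∅
  live b9: ∅→∅

Interference:
  m: {p,q}
  p: {m,q,y}
  q: {m,p,s,t,y}
  s: {q}
  t: {q,y}
  y: {p,q,t}

N(s) = ["q"]

Answer: ["q"]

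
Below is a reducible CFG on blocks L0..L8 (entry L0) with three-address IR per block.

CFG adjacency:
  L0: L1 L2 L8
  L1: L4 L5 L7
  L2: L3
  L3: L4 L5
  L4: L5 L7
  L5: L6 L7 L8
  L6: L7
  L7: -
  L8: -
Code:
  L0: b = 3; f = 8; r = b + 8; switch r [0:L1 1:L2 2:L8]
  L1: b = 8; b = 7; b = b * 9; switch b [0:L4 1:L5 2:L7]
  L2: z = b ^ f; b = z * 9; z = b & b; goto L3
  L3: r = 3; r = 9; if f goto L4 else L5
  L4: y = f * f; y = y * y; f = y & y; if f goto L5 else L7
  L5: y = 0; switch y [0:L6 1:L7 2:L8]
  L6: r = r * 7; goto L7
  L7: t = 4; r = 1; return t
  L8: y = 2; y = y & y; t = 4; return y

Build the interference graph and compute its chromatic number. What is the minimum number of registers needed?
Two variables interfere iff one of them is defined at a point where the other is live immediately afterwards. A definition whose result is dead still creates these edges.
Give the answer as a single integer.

Answer: 3

Working:
Per-block:
  L0: def={b,f,r} ue=∅
  L1: def={b} ue=∅
  L2: def={b,z} ue={b,f}
  L3: def={r} ue={f}
  L4: def={f,y} ue={f}
  L5: def={y} ue=∅
  L6: def={r} ue={r}
  L7: def={r,t} ue=∅
  L8: def={t,y} ue=∅

Liveness:
  L0: in=∅ out={b,f,r}
  L1: in={f,r} out={f,r}
  L2: in={b,f} out={f}
  L3: in={f} out={f,r}
  L4: in={f,r} out={r}
  L5: in={r} out={r}
  L6: in={r} out=∅
  L7: in=∅ out=∅
  L8: in=∅ out=∅

Conflict graph:
  b↔{f,r}
  f↔{b,r,z}
  r↔{b,f,t,y}
  t↔{r,y}
  y↔{r,t}
  z↔{f}

Colouring:
  clique {b,f,r} ⇒ need ≥ 3
  3-colouring: c0={r,z}  c1={f,t}  c2={b,y}
  χ = 3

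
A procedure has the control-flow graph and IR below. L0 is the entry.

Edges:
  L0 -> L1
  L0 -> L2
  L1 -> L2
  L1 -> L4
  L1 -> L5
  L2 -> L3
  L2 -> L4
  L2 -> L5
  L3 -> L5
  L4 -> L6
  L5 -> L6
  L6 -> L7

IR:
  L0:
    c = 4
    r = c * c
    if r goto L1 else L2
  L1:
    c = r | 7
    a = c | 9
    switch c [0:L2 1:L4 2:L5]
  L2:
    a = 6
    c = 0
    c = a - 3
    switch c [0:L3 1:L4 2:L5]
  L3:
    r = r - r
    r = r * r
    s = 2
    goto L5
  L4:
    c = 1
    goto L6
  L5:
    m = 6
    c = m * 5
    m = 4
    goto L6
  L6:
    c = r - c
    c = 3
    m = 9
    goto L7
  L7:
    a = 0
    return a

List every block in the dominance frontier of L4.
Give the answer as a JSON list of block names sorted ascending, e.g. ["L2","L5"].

idom tree: L1←L0 L2←L0 L3←L2 L4←L0 L5←L0 L6←L0 L7←L6
Join-block Dom:
  L2: preds {L0,L1}: {L0} ∩ {L0,L1} = {L0}; idom=L0
  L4: preds {L1,L2}: {L0,L1} ∩ {L0,L2} = {L0}; idom=L0
  L5: preds {L1,L2,L3}: {L0,L1} ∩ {L0,L2} ∩ {L0,L2,L3} = {L0}; idom=L0
  L6: preds {L4,L5}: {L0,L4} ∩ {L0,L5} = {L0}; idom=L0

Frontier:
  join L2 pred L0: · stop@L0
  join L2 pred L1: L1 stop@L0
  join L4 pred L1: L1 stop@L0
  join L4 pred L2: L2 stop@L0
  join L5 pred L1: L1 stop@L0
  join L5 pred L2: L2 stop@L0
  join L5 pred L3: L3→L2 stop@L0
  join L6 pred L4: L4 stop@L0
  join L6 pred L5: L5 stop@L0
  L0 → ∅
  L1 → {L2,L4,L5}
  L2 → {L4,L5}
  L3 → {L5}
  L4 → {L6}
  L5 → {L6}
  L6 → ∅
  L7 → ∅

DF(L4) = ["L6"]

Answer: ["L6"]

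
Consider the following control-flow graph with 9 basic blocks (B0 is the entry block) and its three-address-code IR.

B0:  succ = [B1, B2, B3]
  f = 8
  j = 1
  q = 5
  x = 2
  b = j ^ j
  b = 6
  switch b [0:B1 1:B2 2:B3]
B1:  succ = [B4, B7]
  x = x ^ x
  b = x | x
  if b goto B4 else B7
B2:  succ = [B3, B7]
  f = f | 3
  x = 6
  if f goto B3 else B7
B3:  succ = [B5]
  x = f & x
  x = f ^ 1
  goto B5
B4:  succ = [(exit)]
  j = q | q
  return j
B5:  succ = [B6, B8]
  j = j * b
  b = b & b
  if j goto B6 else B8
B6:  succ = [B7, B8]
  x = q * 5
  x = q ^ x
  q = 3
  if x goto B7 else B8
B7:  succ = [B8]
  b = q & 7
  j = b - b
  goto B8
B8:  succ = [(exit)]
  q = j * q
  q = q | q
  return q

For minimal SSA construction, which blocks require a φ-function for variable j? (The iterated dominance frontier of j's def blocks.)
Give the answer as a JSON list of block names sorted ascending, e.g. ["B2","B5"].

Answer: ["B7", "B8"]

Working:
idom tree: B1←B0 B2←B0 B3←B0 B4←B1 B5←B3 B6←B5 B7←B0 B8←B0
Join-block Dom:
  B3: preds {B0,B2}: {B0} ∩ {B0,B2} = {B0}; idom=B0
  B7: preds {B1,B2,B6}: {B0,B1} ∩ {B0,B2} ∩ {B0,B3,B5,B6} = {B0}; idom=B0
  B8: preds {B5,B6,B7}: {B0,B3,B5} ∩ {B0,B3,B5,B6} ∩ {B0,B7} = {B0}; idom=B0

Frontier:
  B3←B0: walk · to B0
  B3←B2: walk B2 to B0
  B7←B1: walk B1 to B0
  B7←B2: walk B2 to B0
  B7←B6: walk B6→B5→B3 to B0
  B8←B5: walk B5→B3 to B0
  B8←B6: walk B6→B5→B3 to B0
  B8←B7: walk B7 to B0
  DF(B0)=∅
  DF(B1)={B7}
  DF(B2)={B3,B7}
  DF(B3)={B7,B8}
  DF(B4)=∅
  DF(B5)={B7,B8}
  DF(B6)={B7,B8}
  DF(B7)={B8}
  DF(B8)=∅

φ for j: defs {B0,B4,B5,B7}
  DF⁺ = {B7,B8}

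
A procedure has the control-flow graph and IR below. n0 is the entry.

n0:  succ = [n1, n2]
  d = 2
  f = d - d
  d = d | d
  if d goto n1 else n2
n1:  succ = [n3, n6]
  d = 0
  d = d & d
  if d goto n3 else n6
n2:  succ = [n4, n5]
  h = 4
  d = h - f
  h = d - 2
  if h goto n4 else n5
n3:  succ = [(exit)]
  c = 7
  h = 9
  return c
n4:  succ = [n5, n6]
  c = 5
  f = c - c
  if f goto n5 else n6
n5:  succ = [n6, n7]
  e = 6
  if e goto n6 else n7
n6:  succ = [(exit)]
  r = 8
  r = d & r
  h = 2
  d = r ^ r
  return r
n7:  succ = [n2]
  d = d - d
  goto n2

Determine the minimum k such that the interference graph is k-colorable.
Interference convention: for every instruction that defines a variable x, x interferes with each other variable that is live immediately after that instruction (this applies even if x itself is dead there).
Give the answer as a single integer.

Answer: 3

Analysis:
def/use:
  n0 def {d,f} use ∅
  n1 def {d} use ∅
  n2 def {d,h} use {f}
  n3 def {c,h} use ∅
  n4 def {c,f} use ∅
  n5 def {e} use ∅
  n6 def {d,h,r} use {d}
  n7 def {d} use {d}

Backward fixpoint:
  n0 li=∅ lo={f}
  n1 li=∅ lo={d}
  n2 li={f} lo={d,f}
  n3 li=∅ lo=∅
  n4 li={d} lo={d,f}
  n5 li={d,f} lo={d,f}
  n6 li={d} lo=∅
  n7 li={d,f} lo={f}

Interfere edges:
  c↔{d,h}
  d↔{c,e,f,h,r}
  e↔{d,f}
  f↔{d,e,h}
  h↔{c,d,f,r}
  r↔{d,h}

Chromatic number:
  {c,d,h} pairwise interfere (3-clique) ⇒ χ ≥ 3
  assign c→c2 d→c0 e→c1 f→c2 h→c1 r→c2 — no edge inside a register ⇒ χ ≤ 3
  χ = 3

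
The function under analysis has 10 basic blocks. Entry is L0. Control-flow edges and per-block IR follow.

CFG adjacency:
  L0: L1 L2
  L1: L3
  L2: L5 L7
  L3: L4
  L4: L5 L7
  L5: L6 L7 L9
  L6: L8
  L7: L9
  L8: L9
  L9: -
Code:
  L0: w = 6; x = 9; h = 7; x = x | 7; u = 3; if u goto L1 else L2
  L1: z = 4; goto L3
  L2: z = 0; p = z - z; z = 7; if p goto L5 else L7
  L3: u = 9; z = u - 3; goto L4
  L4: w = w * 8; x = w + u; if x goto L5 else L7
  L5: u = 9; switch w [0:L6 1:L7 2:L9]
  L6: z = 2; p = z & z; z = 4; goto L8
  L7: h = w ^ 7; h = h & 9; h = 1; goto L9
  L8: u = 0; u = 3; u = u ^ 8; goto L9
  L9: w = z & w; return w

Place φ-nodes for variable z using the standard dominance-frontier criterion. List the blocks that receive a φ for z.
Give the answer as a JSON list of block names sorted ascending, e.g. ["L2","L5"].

idom tree: L1←L0 L2←L0 L3←L1 L4←L3 L5←L0 L6←L5 L7←L0 L8←L6 L9←L0
Join-block Dom:
  L5: preds {L2,L4}: {L0,L2} ∩ {L0,L1,L3,L4} = {L0}; idom=L0
  L7: preds {L2,L4,L5}: {L0,L2} ∩ {L0,L1,L3,L4} ∩ {L0,L5} = {L0}; idom=L0
  L9: preds {L5,L7,L8}: {L0,L5} ∩ {L0,L7} ∩ {L0,L5,L6,L8} = {L0}; idom=L0

Frontier:
  L5←L2: walk L2 to L0
  L5←L4: walk L4→L3→L1 to L0
  L7←L2: walk L2 to L0
  L7←L4: walk L4→L3→L1 to L0
  L7←L5: walk L5 to L0
  L9←L5: walk L5 to L0
  L9←L7: walk L7 to L0
  L9←L8: walk L8→L6→L5 to L0
  L0: DF=∅
  L1: DF={L5,L7}
  L2: DF={L5,L7}
  L3: DF={L5,L7}
  L4: DF={L5,L7}
  L5: DF={L7,L9}
  L6: DF={L9}
  L7: DF={L9}
  L8: DF={L9}
  L9: DF=∅

φ for z: defs {L1,L2,L3,L6}
  DF⁺ = {L5,L7,L9}

Answer: ["L5", "L7", "L9"]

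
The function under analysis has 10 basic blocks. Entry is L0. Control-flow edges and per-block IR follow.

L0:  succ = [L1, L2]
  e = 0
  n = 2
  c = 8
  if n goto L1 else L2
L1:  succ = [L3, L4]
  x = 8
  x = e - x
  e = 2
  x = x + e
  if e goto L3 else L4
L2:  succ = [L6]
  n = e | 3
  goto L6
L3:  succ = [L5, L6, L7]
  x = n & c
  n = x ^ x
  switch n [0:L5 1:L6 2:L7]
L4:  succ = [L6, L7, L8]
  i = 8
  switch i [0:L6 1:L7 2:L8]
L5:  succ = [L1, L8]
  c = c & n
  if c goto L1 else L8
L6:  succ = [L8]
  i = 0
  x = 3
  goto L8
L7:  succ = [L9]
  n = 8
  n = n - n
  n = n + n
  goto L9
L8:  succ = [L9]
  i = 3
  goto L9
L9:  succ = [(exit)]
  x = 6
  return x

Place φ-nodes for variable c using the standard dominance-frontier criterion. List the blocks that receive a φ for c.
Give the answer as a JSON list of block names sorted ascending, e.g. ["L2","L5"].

Answer: ["L1", "L6", "L8", "L9"]

Working:
idom tree: L1←L0 L2←L0 L3←L1 L4←L1 L5←L3 L6←L0 L7←L1 L8←L0 L9←L0
Join-block Dom:
  L1: preds {L0,L5}: {L0} ∩ {L0,L1,L3,L5} = {L0}; idom=L0
  L6: preds {L2,L3,L4}: {L0,L2} ∩ {L0,L1,L3} ∩ {L0,L1,L4} = {L0}; idom=L0
  L7: preds {L3,L4}: {L0,L1,L3} ∩ {L0,L1,L4} = {L0,L1}; idom=L1
  L8: preds {L4,L5,L6}: {L0,L1,L4} ∩ {L0,L1,L3,L5} ∩ {L0,L6} = {L0}; idom=L0
  L9: preds {L7,L8}: {L0,L1,L7} ∩ {L0,L8} = {L0}; idom=L0

Frontier:
  L1←L0: walk · to L0
  L1←L5: walk L5→L3→L1 to L0
  L6←L2: walk L2 to L0
  L6←L3: walk L3→L1 to L0
  L6←L4: walk L4→L1 to L0
  L7←L3: walk L3 to L1
  L7←L4: walk L4 to L1
  L8←L4: walk L4→L1 to L0
  L8←L5: walk L5→L3→L1 to L0
  L8←L6: walk L6 to L0
  L9←L7: walk L7→L1 to L0
  L9←L8: walk L8 to L0
  L0 → ∅
  L1 → {L1,L6,L8,L9}
  L2 → {L6}
  L3 → {L1,L6,L7,L8}
  L4 → {L6,L7,L8}
  L5 → {L1,L8}
  L6 → {L8}
  L7 → {L9}
  L8 → {L9}
  L9 → ∅

φ for c: defs {L0,L5}
  DF⁺ = {L1,L6,L8,L9}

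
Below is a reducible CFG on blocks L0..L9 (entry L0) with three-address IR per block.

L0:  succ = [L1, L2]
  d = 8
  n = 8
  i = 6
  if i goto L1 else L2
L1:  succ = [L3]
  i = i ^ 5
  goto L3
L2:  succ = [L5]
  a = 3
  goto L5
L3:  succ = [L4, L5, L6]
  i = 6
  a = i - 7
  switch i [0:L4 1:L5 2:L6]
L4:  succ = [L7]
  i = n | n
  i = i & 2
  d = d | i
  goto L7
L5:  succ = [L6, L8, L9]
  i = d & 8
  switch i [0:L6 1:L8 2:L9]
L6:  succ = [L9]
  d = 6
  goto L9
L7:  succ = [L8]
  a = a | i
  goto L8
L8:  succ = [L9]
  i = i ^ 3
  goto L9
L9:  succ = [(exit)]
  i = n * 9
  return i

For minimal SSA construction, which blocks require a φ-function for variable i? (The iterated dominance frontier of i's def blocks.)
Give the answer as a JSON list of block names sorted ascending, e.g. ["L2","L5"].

idom tree: L1←L0 L2←L0 L3←L1 L4←L3 L5←L0 L6←L0 L7←L4 L8←L0 L9←L0
Dom at joins:
  L5: preds {L2,L3}: {L0,L2} ∩ {L0,L1,L3} = {L0}; idom=L0
  L6: preds {L3,L5}: {L0,L1,L3} ∩ {L0,L5} = {L0}; idom=L0
  L8: preds {L5,L7}: {L0,L5} ∩ {L0,L1,L3,L4,L7} = {L0}; idom=L0
  L9: preds {L5,L6,L8}: {L0,L5} ∩ {L0,L6} ∩ {L0,L8} = {L0}; idom=L0

DF walk-up:
  join L5 pred L2: L2 stop@L0
  join L5 pred L3: L3→L1 stop@L0
  join L6 pred L3: L3→L1 stop@L0
  join L6 pred L5: L5 stop@L0
  join L8 pred L5: L5 stop@L0
  join L8 pred L7: L7→L4→L3→L1 stop@L0
  join L9 pred L5: L5 stop@L0
  join L9 pred L6: L6 stop@L0
  join L9 pred L8: L8 stop@L0
  L0: DF=∅
  L1: DF={L5,L6,L8}
  L2: DF={L5}
  L3: DF={L5,L6,L8}
  L4: DF={L8}
  L5: DF={L6,L8,L9}
  L6: DF={L9}
  L7: DF={L8}
  L8: DF={L9}
  L9: DF=∅

φ for i: defs {L0,L1,L3,L4,L5,L8,L9}
  DF⁺ = {L5,L6,L8,L9}

Answer: ["L5", "L6", "L8", "L9"]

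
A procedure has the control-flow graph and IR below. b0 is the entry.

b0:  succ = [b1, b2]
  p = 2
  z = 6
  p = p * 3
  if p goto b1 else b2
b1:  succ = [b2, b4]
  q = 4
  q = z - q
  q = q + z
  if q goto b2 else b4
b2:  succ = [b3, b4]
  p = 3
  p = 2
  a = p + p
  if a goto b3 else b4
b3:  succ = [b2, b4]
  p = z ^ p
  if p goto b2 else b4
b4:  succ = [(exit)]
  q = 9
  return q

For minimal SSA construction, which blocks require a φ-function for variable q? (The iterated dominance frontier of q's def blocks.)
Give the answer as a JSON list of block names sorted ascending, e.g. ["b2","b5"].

idom tree: b1←b0 b2←b0 b3←b2 b4←b0
Dom at joins:
  b2: preds {b0,b1,b3}: {b0} ∩ {b0,b1} ∩ {b0,b2,b3} = {b0}; idom=b0
  b4: preds {b1,b2,b3}: {b0,b1} ∩ {b0,b2} ∩ {b0,b2,b3} = {b0}; idom=b0

DF walk-up:
  join b2 pred b0: · stop@b0
  join b2 pred b1: b1 stop@b0
  join b2 pred b3: b3→b2 stop@b0
  join b4 pred b1: b1 stop@b0
  join b4 pred b2: b2 stop@b0
  join b4 pred b3: b3→b2 stop@b0
  DF(b0)=∅
  DF(b1)={b2,b4}
  DF(b2)={b2,b4}
  DF(b3)={b2,b4}
  DF(b4)=∅

φ for q: defs {b1,b4}
  DF⁺ = {b2,b4}

Answer: ["b2", "b4"]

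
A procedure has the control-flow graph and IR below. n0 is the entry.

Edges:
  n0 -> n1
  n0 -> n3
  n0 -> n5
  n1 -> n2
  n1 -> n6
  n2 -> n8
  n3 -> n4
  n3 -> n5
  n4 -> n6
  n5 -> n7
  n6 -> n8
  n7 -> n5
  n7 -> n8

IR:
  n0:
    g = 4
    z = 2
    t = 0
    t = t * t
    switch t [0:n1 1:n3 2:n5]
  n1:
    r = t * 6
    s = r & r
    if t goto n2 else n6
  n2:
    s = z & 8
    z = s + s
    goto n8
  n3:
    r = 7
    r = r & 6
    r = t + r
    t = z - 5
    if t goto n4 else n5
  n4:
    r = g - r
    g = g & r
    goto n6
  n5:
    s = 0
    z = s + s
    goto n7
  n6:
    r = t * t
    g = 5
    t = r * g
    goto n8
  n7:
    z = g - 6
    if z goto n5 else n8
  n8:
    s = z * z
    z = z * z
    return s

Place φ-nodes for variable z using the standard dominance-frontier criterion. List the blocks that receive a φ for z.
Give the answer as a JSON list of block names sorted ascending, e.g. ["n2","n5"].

idom tree: n1←n0 n2←n1 n3←n0 n4←n3 n5←n0 n6←n0 n7←n5 n8←n0
Join-block Dom:
  n5: preds {n0,n3,n7}: {n0} ∩ {n0,n3} ∩ {n0,n5,n7} = {n0}; idom=n0
  n6: preds {n1,n4}: {n0,n1} ∩ {n0,n3,n4} = {n0}; idom=n0
  n8: preds {n2,n6,n7}: {n0,n1,n2} ∩ {n0,n6} ∩ {n0,n5,n7} = {n0}; idom=n0

Frontier:
  join n5 pred n0: · stop@n0
  join n5 pred n3: n3 stop@n0
  join n5 pred n7: n7→n5 stop@n0
  join n6 pred n1: n1 stop@n0
  join n6 pred n4: n4→n3 stop@n0
  join n8 pred n2: n2→n1 stop@n0
  join n8 pred n6: n6 stop@n0
  join n8 pred n7: n7→n5 stop@n0
  DF(n0)=∅
  DF(n1)={n6,n8}
  DF(n2)={n8}
  DF(n3)={n5,n6}
  DF(n4)={n6}
  DF(n5)={n5,n8}
  DF(n6)={n8}
  DF(n7)={n5,n8}
  DF(n8)=∅

φ for z: defs {n0,n2,n5,n7,n8}
  DF⁺ = {n5,n8}

Answer: ["n5", "n8"]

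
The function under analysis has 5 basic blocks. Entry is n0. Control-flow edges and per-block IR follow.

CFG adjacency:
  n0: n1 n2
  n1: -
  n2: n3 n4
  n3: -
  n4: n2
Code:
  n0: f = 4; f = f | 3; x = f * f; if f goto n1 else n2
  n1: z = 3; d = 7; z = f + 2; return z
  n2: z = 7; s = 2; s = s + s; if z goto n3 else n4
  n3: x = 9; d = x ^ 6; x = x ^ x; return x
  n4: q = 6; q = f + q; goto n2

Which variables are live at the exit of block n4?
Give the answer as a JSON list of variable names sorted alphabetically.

def/use:
  n0: def={f,x} ue=∅
  n1: def={d,z} ue={f}
  n2: def={s,z} ue=∅
  n3: def={d,x} ue=∅
  n4: def={q} ue={f}

Backward fixpoint:
  n0: in=∅ out={f}
  n1: in={f} out=∅
  n2: in={f} out={f}
  n3: in=∅ out=∅
  n4: in={f} out={f}

live-out(n4) = ["f"]

Answer: ["f"]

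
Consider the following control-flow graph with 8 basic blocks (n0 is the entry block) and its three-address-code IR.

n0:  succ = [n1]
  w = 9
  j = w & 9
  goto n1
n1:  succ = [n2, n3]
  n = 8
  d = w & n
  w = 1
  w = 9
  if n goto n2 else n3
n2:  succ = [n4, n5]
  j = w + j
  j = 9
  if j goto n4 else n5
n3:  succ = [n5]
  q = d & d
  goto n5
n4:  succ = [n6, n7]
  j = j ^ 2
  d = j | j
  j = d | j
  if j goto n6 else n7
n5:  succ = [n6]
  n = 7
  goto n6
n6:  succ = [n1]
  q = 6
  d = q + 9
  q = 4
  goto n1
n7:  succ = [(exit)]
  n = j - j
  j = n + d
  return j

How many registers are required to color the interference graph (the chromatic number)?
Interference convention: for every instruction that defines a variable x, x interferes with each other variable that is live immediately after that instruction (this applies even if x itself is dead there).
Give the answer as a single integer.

def/use:
  n0: def={j,w} ue=∅
  n1: def={d,n,w} ue={w}
  n2: def={j} ue={j,w}
  n3: def={q} ue={d}
  n4: def={d,j} ue={j}
  n5: def={n} ue=∅
  n6: def={d,q} ue=∅
  n7: def={j,n} ue={d,j}

Live sets:
  n0: in=∅ out={j,w}
  n1: in={j,w} out={d,j,w}
  n2: in={j,w} out={j,w}
  n3: in={d,j,w} out={j,w}
  n4: in={j,w} out={d,j,w}
  n5: in={j,w} out={j,w}
  n6: in={j,w} out={j,w}
  n7: in={d,j} out=∅

Interference:
  d↔{j,n,w}
  j↔{d,n,q,w}
  n↔{d,j,w}
  q↔{j,w}
  w↔{d,j,n,q}

Registers:
  lower bound: {d,j,n,w} mutually conflict ⇒ χ ≥ 4
  4-colouring: R0={j}  R1={w}  R2={d,q}  R3={n}
  χ = 4

Answer: 4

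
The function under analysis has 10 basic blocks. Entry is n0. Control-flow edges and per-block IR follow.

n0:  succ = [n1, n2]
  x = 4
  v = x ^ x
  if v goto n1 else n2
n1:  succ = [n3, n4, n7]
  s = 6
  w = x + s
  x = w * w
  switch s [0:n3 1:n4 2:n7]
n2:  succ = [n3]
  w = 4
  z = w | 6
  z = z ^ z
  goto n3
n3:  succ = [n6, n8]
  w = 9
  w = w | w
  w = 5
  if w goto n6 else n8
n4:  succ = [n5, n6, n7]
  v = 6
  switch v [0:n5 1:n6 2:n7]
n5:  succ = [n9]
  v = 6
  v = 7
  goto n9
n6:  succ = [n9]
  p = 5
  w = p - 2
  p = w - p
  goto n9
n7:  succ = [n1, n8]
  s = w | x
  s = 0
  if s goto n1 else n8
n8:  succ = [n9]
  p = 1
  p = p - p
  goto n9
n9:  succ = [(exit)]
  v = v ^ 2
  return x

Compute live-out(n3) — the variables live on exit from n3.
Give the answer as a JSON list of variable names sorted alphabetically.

Answer: ["v", "x"]

Derivation:
Per-block:
  n0: def={v,x} ue=∅
  n1: def={s,w,x} ue={x}
  n2: def={w,z} ue=∅
  n3: def={w} ue=∅
  n4: def={v} ue=∅
  n5: def={v} ue=∅
  n6: def={p,w} ue=∅
  n7: def={s} ue={w,x}
  n8: def={p} ue=∅
  n9: def={v} ue={v,x}

Live sets:
  live n0: ∅→{v,x}
  live n1: {v,x}→{v,w,x}
  live n2: {v,x}→{v,x}
  live n3: {v,x}→{v,x}
  live n4: {w,x}→{v,w,x}
  live n5: {x}→{v,x}
  live n6: {v,x}→{v,x}
  live n7: {v,w,x}→{v,x}
  live n8: {v,x}→{v,x}
  live n9: {v,x}→∅

live-out(n3) = ["v", "x"]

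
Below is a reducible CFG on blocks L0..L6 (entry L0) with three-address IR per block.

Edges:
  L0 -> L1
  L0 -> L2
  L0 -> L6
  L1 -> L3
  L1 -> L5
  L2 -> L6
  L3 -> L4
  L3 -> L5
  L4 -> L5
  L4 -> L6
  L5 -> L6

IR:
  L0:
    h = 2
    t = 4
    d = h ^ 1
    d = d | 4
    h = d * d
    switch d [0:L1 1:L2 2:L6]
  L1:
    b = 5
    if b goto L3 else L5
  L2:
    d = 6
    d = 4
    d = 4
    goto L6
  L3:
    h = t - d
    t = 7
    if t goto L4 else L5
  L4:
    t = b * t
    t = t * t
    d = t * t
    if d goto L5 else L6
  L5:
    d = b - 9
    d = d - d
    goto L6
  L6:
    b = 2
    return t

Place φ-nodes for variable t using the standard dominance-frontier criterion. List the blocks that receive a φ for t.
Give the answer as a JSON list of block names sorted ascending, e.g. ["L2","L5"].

idom tree: L1←L0 L2←L0 L3←L1 L4←L3 L5←L1 L6←L0
Dom at joins:
  L5: preds {L1,L3,L4}: {L0,L1} ∩ {L0,L1,L3} ∩ {L0,L1,L3,L4} = {L0,L1}; idom=L1
  L6: preds {L0,L2,L4,L5}: {L0} ∩ {L0,L2} ∩ {L0,L1,L3,L4} ∩ {L0,L1,L5} = {L0}; idom=L0

Frontier:
  L5←L1: walk · to L1
  L5←L3: walk L3 to L1
  L5←L4: walk L4→L3 to L1
  L6←L0: walk · to L0
  L6←L2: walk L2 to L0
  L6←L4: walk L4→L3→L1 to L0
  L6←L5: walk L5→L1 to L0
  L0 → ∅
  L1 → {L6}
  L2 → {L6}
  L3 → {L5,L6}
  L4 → {L5,L6}
  L5 → {L6}
  L6 → ∅

φ for t: defs {L0,L3,L4}
  DF⁺ = {L5,L6}

Answer: ["L5", "L6"]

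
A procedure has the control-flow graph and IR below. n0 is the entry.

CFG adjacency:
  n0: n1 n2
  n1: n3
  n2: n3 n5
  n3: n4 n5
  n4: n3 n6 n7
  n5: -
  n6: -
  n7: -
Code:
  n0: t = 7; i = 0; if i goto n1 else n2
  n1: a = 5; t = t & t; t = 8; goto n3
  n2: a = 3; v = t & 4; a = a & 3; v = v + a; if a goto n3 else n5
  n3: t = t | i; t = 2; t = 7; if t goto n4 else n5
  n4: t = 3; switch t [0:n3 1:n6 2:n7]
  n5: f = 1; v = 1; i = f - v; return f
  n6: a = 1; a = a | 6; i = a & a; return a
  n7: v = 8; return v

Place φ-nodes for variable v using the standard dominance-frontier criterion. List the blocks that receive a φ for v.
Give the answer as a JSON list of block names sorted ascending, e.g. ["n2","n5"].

idom tree: n1←n0 n2←n0 n3←n0 n4←n3 n5←n0 n6←n4 n7←n4
Join-block Dom:
  n3: preds {n1,n2,n4}: {n0,n1} ∩ {n0,n2} ∩ {n0,n3,n4} = {n0}; idom=n0
  n5: preds {n2,n3}: {n0,n2} ∩ {n0,n3} = {n0}; idom=n0

DF walk-up:
  n3←n1: walk n1 to n0
  n3←n2: walk n2 to n0
  n3←n4: walk n4→n3 to n0
  n5←n2: walk n2 to n0
  n5←n3: walk n3 to n0
  n0 → ∅
  n1 → {n3}
  n2 → {n3,n5}
  n3 → {n3,n5}
  n4 → {n3}
  n5 → ∅
  n6 → ∅
  n7 → ∅

φ for v: defs {n2,n5,n7}
  DF⁺ = {n3,n5}

Answer: ["n3", "n5"]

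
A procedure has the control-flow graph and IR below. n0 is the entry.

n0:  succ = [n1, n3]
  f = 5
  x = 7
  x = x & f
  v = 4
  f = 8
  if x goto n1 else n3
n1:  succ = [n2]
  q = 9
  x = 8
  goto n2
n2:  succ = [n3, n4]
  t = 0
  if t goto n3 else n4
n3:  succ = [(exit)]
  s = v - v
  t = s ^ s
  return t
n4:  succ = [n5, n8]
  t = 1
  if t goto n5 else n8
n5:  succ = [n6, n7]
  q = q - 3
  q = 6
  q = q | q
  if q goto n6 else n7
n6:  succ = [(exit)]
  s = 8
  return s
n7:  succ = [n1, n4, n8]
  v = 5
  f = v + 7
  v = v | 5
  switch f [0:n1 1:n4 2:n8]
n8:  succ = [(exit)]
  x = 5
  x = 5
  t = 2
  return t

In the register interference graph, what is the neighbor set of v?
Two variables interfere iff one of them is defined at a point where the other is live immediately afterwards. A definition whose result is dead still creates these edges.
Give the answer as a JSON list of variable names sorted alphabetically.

Per-block:
  n0: def={f,v,x} ue=∅
  n1: def={q,x} ue=∅
  n2: def={t} ue=∅
  n3: def={s,t} ue={v}
  n4: def={t} ue=∅
  n5: def={q} ue={q}
  n6: def={s} ue=∅
  n7: def={f,v} ue=∅
  n8: def={t,x} ue=∅

Liveness:
  n0: in=∅ out={v}
  n1: in={v} out={q,v}
  n2: in={q,v} out={q,v}
  n3: in={v} out=∅
  n4: in={q} out={q}
  n5: in={q} out={q}
  n6: in=∅ out=∅
  n7: in={q} out={q,v}
  n8: in=∅ out=∅

Interfere edges:
  f — {q,v,x}
  q — {f,t,v,x}
  s — ∅
  t — {q,v}
  v — {f,q,t,x}
  x — {f,q,v}

N(v) = ["f", "q", "t", "x"]

Answer: ["f", "q", "t", "x"]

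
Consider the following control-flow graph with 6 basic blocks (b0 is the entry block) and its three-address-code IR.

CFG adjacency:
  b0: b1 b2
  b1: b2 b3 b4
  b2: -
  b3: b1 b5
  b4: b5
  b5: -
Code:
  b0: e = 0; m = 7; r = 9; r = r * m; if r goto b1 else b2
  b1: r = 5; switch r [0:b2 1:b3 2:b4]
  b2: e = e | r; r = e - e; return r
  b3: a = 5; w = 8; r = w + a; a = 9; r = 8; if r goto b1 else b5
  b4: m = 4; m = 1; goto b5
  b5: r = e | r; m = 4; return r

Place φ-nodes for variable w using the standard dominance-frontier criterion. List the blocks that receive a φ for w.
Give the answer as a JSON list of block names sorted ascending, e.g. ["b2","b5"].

idom tree: b1←b0 b2←b0 b3←b1 b4←b1 b5←b1
Dom∩ at merges:
  b1: preds {b0,b3}: {b0} ∩ {b0,b1,b3} = {b0}; idom=b0
  b2: preds {b0,b1}: {b0} ∩ {b0,b1} = {b0}; idom=b0
  b5: preds {b3,b4}: {b0,b1,b3} ∩ {b0,b1,b4} = {b0,b1}; idom=b1

DF walk-up:
  join b1 pred b0: · stop@b0
  join b1 pred b3: b3→b1 stop@b0
  join b2 pred b0: · stop@b0
  join b2 pred b1: b1 stop@b0
  join b5 pred b3: b3 stop@b1
  join b5 pred b4: b4 stop@b1
  DF(b0)=∅
  DF(b1)={b1,b2}
  DF(b2)=∅
  DF(b3)={b1,b5}
  DF(b4)={b5}
  DF(b5)=∅

φ for w: defs {b3}
  DF⁺ = {b1,b2,b5}

Answer: ["b1", "b2", "b5"]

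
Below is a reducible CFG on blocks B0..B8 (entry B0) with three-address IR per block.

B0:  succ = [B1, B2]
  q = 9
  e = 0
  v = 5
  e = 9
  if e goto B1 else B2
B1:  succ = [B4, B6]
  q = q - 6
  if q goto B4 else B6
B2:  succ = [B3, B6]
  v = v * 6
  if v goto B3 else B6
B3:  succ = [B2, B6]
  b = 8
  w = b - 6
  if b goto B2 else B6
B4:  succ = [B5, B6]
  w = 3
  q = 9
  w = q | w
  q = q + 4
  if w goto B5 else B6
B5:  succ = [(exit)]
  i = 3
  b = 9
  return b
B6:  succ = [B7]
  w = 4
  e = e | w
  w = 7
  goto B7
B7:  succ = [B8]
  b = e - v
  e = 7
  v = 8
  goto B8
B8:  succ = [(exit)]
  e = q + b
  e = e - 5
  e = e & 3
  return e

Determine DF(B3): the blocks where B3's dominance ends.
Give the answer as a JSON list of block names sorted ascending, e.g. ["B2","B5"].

Answer: ["B2", "B6"]

Analysis:
idom tree: B1←B0 B2←B0 B3←B2 B4←B1 B5←B4 B6←B0 B7←B6 B8←B7
Join-block Dom:
  B2: preds {B0,B3}: {B0} ∩ {B0,B2,B3} = {B0}; idom=B0
  B6: preds {B1,B2,B3,B4}: {B0,B1} ∩ {B0,B2} ∩ {B0,B2,B3} ∩ {B0,B1,B4} = {B0}; idom=B0

Frontier:
  B2←B0: walk · to B0
  B2←B3: walk B3→B2 to B0
  B6←B1: walk B1 to B0
  B6←B2: walk B2 to B0
  B6←B3: walk B3→B2 to B0
  B6←B4: walk B4→B1 to B0
  DF(B0)=∅
  DF(B1)={B6}
  DF(B2)={B2,B6}
  DF(B3)={B2,B6}
  DF(B4)={B6}
  DF(B5)=∅
  DF(B6)=∅
  DF(B7)=∅
  DF(B8)=∅

DF(B3) = ["B2", "B6"]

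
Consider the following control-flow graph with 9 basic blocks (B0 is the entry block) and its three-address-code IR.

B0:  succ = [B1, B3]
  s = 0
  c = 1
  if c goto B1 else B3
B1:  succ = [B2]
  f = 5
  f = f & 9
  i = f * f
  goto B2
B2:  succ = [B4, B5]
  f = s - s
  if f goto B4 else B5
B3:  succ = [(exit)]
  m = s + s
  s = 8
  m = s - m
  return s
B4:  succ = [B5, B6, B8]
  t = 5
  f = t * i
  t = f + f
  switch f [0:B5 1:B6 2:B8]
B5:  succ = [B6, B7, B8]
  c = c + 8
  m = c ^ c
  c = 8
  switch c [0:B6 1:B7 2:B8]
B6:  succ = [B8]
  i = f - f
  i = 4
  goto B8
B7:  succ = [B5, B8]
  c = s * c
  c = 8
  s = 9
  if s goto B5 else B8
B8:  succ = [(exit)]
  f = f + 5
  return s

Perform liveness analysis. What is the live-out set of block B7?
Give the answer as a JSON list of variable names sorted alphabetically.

Answer: ["c", "f", "s"]

Analysis:
Block summaries:
  B0: {c,s} / ∅
  B1: {f,i} / ∅
  B2: {f} / {s}
  B3: {m,s} / {s}
  B4: {f,t} / {i}
  B5: {c,m} / {c}
  B6: {i} / {f}
  B7: {c,s} / {c,s}
  B8: {f} / {f,s}

Live sets:
  B0: in=∅ out={c,s}
  B1: in={c,s} out={c,i,s}
  B2: in={c,i,s} out={c,f,i,s}
  B3: in={s} out=∅
  B4: in={c,i,s} out={c,f,s}
  B5: in={c,f,s} out={c,f,s}
  B6: in={f,s} out={f,s}
  B7: in={c,f,s} out={c,f,s}
  B8: in={f,s} out=∅

live-out(B7) = ["c", "f", "s"]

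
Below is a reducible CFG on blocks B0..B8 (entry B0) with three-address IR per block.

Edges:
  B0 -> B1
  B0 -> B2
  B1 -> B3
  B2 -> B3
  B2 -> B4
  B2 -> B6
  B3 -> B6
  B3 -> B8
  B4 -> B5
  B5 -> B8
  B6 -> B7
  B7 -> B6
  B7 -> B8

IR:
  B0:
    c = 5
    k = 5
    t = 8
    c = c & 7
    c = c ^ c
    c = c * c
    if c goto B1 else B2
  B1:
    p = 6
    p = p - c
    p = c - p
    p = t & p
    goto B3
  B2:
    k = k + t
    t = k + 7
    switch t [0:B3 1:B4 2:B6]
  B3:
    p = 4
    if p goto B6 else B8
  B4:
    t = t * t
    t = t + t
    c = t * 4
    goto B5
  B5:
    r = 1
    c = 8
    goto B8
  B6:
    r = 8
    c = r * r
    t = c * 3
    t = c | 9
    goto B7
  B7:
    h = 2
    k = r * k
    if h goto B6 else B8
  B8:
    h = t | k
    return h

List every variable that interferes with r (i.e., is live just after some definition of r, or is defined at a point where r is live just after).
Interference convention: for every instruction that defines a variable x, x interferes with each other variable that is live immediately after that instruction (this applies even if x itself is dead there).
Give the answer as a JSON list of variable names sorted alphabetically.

Answer: ["c", "h", "k", "t"]

Analysis:
def/use:
  B0: def={c,k,t} ue=∅
  B1: def={p} ue={c,t}
  B2: def={k,t} ue={k,t}
  B3: def={p} ue=∅
  B4: def={c,t} ue={t}
  B5: def={c,r} ue=∅
  B6: def={c,r,t} ue=∅
  B7: def={h,k} ue={k,r}
  B8: def={h} ue={k,t}

Liveness:
  live B0: ∅→{c,k,t}
  live B1: {c,k,t}→{k,t}
  live B2: {k,t}→{k,t}
  live B3: {k,t}→{k,t}
  live B4: {k,t}→{k,t}
  live B5: {k,t}→{k,t}
  live B6: {k}→{k,r,t}
  live B7: {k,r,t}→{k,t}
  live B8: {k,t}→∅

Interfere edges:
  c — {k,p,r,t}
  h — {k,r,t}
  k — {c,h,p,r,t}
  p — {c,k,t}
  r — {c,h,k,t}
  t — {c,h,k,p,r}

N(r) = ["c", "h", "k", "t"]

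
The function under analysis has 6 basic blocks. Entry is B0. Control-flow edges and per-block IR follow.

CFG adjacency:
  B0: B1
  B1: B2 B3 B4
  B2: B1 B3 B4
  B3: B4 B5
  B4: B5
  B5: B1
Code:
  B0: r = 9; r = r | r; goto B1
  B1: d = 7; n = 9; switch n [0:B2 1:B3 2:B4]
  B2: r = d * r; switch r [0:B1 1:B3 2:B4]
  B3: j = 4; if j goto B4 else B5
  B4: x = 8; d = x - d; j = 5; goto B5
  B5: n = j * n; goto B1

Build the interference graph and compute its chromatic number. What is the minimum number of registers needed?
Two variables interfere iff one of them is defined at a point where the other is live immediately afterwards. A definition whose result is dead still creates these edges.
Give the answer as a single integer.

Answer: 4

Derivation:
Block summaries:
  B0: {r} / ∅
  B1: {d,n} / ∅
  B2: {r} / {d,r}
  B3: {j} / ∅
  B4: {d,j,x} / {d}
  B5: {n} / {j,n}

Liveness:
  B0: in=∅ out={r}
  B1: in={r} out={d,n,r}
  B2: in={d,n,r} out={d,n,r}
  B3: in={d,n,r} out={d,j,n,r}
  B4: in={d,n,r} out={j,n,r}
  B5: in={j,n,r} out={r}

Interfere edges:
  d: {j,n,r,x}
  j: {d,n,r}
  n: {d,j,r,x}
  r: {d,j,n,x}
  x: {d,n,r}

Registers:
  {d,j,n,r} pairwise interfere (4-clique) ⇒ χ ≥ 4
  assign d→R0 j→R3 n→R1 r→R2 x→R3 — no edge inside a register ⇒ χ ≤ 4
  χ = 4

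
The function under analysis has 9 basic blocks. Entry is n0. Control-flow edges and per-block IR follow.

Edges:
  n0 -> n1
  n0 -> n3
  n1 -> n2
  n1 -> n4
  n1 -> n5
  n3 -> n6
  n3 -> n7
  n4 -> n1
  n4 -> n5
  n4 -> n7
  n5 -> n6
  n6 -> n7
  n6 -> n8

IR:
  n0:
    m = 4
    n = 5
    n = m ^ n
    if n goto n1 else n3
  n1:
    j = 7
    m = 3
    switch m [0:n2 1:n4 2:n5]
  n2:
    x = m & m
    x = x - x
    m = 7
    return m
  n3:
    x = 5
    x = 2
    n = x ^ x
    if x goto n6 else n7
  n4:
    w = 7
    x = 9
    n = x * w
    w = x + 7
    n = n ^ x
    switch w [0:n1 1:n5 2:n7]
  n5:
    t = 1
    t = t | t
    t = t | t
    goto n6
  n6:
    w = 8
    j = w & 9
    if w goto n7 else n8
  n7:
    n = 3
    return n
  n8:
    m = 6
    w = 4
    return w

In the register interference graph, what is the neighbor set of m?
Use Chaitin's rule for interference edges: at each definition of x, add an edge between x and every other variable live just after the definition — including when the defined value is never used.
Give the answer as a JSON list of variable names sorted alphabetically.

Answer: ["n"]

Working:
Per-block:
  n0: def={m,n} ue=∅
  n1: def={j,m} ue=∅
  n2: def={m,x} ue={m}
  n3: def={n,x} ue=∅
  n4: def={n,w,x} ue=∅
  n5: def={t} ue=∅
  n6: def={j,w} ue=∅
  n7: def={n} ue=∅
  n8: def={m,w} ue=∅

Backward fixpoint:
  n0 li=∅ lo=∅
  n1 li=∅ lo={m}
  n2 li={m} lo=∅
  n3 li=∅ lo=∅
  n4 li=∅ lo=∅
  n5 li=∅ lo=∅
  n6 li=∅ lo=∅
  n7 li=∅ lo=∅
  n8 li=∅ lo=∅

Interfere edges:
  j↔{w}
  m↔{n}
  n↔{m,w,x}
  t↔∅
  w↔{j,n,x}
  x↔{n,w}

N(m) = ["n"]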